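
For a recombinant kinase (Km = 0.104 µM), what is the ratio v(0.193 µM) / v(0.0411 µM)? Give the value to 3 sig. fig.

2.29

The fractional saturations are [S]/(Km+[S]) = 0.0411/0.1451 = 0.2833 and 0.193/0.2970 = 0.6498.
v₂/v₁ is just their ratio: 0.6498/0.2833 = 2.29.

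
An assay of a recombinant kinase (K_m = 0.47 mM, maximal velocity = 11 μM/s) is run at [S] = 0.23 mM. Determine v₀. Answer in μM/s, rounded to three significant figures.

3.61 μM/s

[S]/(Km+[S]) = 0.23/0.7000 = 0.3286, the fractional saturation.
v = 0.3286 × Vmax = 0.3286 × 11 = 3.61 μM/s.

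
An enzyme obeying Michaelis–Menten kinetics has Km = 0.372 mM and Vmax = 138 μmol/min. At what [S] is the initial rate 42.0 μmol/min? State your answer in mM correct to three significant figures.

The required fractional saturation is v/Vmax = 42.0/138 = 0.3043.
Then [S]/(Km+[S]) = 0.3043 ⇒ [S] = 0.372 × 0.3043/(1 − 0.3043) = 0.163 mM.

0.163 mM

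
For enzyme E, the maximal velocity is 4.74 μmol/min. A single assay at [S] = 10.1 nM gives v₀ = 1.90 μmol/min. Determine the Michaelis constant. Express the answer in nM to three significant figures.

v/Vmax = 1.90/4.74 = 0.4008 = [S]/(Km+[S]).
So Km + [S] = [S]/0.4008 = 25.20 nM, giving Km = 25.20 − 10.1 = 15.1 nM.

15.1 nM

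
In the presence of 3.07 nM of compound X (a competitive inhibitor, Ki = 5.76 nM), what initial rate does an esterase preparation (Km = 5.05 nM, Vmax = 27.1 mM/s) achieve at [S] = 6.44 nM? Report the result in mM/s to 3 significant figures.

With α = 1 + [I]/Ki = 1 + 3.07/5.76 = 1.533, the competitive rate law is v = Vmax[S] / (αKm + [S]).
v = 27.1×6.44 / (1.533×5.05 + 6.44) = 174.5/14.18 = 12.3 mM/s.

12.3 mM/s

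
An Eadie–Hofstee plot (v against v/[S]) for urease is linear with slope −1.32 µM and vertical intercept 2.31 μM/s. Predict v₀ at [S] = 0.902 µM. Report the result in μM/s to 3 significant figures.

0.938 μM/s

In the Eadie–Hofstee form v = Vmax − Km·(v/[S]), the slope is −Km and the intercept is Vmax, so Km = 1.32 µM and Vmax = 2.31 μM/s.
v = 2.31 × 0.902/(1.32 + 0.902) = 0.938 μM/s.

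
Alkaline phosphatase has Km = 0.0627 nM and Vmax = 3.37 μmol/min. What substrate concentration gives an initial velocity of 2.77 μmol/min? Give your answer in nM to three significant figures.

0.289 nM

The required fractional saturation is v/Vmax = 2.77/3.37 = 0.8220.
Then [S]/(Km+[S]) = 0.8220 ⇒ [S] = 0.0627 × 0.8220/(1 − 0.8220) = 0.289 nM.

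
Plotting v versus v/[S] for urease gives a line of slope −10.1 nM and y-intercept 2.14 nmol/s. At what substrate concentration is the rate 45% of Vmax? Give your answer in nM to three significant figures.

8.26 nM

The Eadie–Hofstee slope gives Km = 10.1 nM (slope = −Km).
v/Vmax = [S]/(Km+[S]) = 0.45 ⇒ [S] = Km·0.45/(1−0.45) = 10.1 × 0.8182 = 8.26 nM.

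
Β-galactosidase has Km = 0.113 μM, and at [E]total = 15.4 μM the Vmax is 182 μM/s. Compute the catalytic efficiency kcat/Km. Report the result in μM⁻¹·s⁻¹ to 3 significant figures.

kcat = Vmax/[E]total = 182/15.4 = 11.8 s⁻¹.
kcat/Km = 11.8/0.113 = 105 μM⁻¹·s⁻¹.

105 μM⁻¹·s⁻¹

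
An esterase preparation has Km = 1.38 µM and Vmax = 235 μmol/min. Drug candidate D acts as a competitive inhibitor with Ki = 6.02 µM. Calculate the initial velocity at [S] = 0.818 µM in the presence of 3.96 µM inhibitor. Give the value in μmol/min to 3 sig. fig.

61.9 μmol/min

With α = 1 + [I]/Ki = 1 + 3.96/6.02 = 1.658, the competitive rate law is v = Vmax[S] / (αKm + [S]).
v = 235×0.818 / (1.658×1.38 + 0.818) = 192.2/3.106 = 61.9 μmol/min.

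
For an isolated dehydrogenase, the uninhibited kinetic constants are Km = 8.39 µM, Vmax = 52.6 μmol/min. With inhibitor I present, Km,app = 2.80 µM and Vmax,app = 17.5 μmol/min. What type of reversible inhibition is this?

uncompetitive

Both Km and Vmax decrease by the same factor (~3.00-fold) — characteristic of uncompetitive inhibition.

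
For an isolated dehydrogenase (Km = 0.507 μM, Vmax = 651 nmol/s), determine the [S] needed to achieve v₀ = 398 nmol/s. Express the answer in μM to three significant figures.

Rearranging v = Vmax[S]/(Km+[S]) gives [S] = Km·v/(Vmax − v).
[S] = 0.507 × 398 / (651 − 398) = 201.8/253.0 = 0.798 μM.

0.798 μM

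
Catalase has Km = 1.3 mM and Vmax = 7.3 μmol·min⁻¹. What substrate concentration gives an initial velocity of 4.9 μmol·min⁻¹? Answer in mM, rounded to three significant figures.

2.65 mM

Rearranging v = Vmax[S]/(Km+[S]) gives [S] = Km·v/(Vmax − v).
[S] = 1.3 × 4.9 / (7.3 − 4.9) = 6.370/2.400 = 2.65 mM.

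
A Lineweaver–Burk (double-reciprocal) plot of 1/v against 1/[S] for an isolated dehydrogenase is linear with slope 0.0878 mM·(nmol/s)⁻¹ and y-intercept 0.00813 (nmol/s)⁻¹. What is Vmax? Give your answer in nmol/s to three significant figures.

123 nmol/s

The y-intercept of a Lineweaver–Burk plot equals 1/Vmax, so Vmax = 1/0.00813 = 123 nmol/s.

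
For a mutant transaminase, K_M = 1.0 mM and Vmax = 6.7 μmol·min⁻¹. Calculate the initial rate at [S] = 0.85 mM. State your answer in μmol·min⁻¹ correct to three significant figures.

3.08 μmol·min⁻¹

[S]/(Km+[S]) = 0.85/1.850 = 0.4595, the fractional saturation.
v = 0.4595 × Vmax = 0.4595 × 6.7 = 3.08 μmol·min⁻¹.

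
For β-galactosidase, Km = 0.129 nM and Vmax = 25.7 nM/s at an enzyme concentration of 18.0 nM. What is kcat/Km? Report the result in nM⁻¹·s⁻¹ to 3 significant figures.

11.1 nM⁻¹·s⁻¹

kcat = Vmax/[E]total = 25.7/18.0 = 1.43 s⁻¹.
kcat/Km = 1.43/0.129 = 11.1 nM⁻¹·s⁻¹.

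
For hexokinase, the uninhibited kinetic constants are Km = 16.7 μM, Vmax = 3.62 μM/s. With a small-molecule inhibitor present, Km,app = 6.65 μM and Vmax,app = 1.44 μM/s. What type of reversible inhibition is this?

Both Km and Vmax decrease by the same factor (~2.51-fold) — characteristic of uncompetitive inhibition.

uncompetitive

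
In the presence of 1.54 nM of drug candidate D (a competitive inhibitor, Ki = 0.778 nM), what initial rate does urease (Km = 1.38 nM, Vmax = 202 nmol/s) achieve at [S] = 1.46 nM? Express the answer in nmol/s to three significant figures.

α = 1 + [I]/Ki = 1 + 1.54/0.778 = 2.979.
For a competitive inhibitor, Vmax is unchanged and the apparent Km becomes α·Km: Km,app = 4.11 nM, Vmax,app = 202 nmol/s.
v = Vmax,app·[S]/(Km,app + [S]) = 202 × 1.46/(4.11 + 1.46) = 52.9 nmol/s.

52.9 nmol/s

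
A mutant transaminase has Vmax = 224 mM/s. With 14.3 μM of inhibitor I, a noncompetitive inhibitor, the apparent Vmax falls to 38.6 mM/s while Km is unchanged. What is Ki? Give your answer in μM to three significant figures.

Noncompetitive: Vmax,app = Vmax/α with α = 1 + [I]/Ki.
α = Vmax/Vmax,app = 224/38.6 = 5.803.
Ki = [I]/(α − 1) = 14.3/4.803 = 2.98 μM.

2.98 μM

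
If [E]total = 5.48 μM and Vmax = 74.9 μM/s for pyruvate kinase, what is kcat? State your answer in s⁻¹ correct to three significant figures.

13.7 s⁻¹

kcat = Vmax/[E]total = 74.9 μM/s / 5.48 μM = 13.7 s⁻¹.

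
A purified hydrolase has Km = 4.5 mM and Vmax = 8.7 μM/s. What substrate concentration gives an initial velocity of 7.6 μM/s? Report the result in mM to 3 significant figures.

Rearranging v = Vmax[S]/(Km+[S]) gives [S] = Km·v/(Vmax − v).
[S] = 4.5 × 7.6 / (8.7 − 7.6) = 34.20/1.100 = 31.1 mM.

31.1 mM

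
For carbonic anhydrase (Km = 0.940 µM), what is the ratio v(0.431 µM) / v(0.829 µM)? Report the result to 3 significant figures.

0.671

The fractional saturations are [S]/(Km+[S]) = 0.829/1.769 = 0.4686 and 0.431/1.371 = 0.3144.
v₂/v₁ is just their ratio: 0.3144/0.4686 = 0.671.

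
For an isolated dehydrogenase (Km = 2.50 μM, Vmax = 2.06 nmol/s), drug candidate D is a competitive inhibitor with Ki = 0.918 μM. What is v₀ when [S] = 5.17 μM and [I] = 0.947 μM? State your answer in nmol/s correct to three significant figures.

1.04 nmol/s

With α = 1 + [I]/Ki = 1 + 0.947/0.918 = 2.032, the competitive rate law is v = Vmax[S] / (αKm + [S]).
v = 2.06×5.17 / (2.032×2.50 + 5.17) = 10.65/10.25 = 1.04 nmol/s.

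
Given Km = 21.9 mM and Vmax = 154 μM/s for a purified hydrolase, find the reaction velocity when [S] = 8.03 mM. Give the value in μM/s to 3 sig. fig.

41.3 μM/s

v = Vmax·[S]/(Km + [S]) = 154 × 8.03 / (21.9 + 8.03)
  = 1237 / 29.93 = 41.3 μM/s.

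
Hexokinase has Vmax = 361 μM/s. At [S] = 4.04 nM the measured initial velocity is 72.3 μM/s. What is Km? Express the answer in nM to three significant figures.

v/Vmax = 72.3/361 = 0.2003 = [S]/(Km+[S]).
So Km + [S] = [S]/0.2003 = 20.17 nM, giving Km = 20.17 − 4.04 = 16.1 nM.

16.1 nM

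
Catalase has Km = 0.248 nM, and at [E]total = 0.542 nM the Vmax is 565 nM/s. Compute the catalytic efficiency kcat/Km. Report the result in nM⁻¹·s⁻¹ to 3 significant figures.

kcat = Vmax/[E]total = 565/0.542 = 1040 s⁻¹.
kcat/Km = 1040/0.248 = 4200 nM⁻¹·s⁻¹.

4200 nM⁻¹·s⁻¹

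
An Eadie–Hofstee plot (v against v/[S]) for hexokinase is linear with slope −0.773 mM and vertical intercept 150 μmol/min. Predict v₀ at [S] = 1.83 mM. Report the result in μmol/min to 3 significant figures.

105 μmol/min

In the Eadie–Hofstee form v = Vmax − Km·(v/[S]), the slope is −Km and the intercept is Vmax, so Km = 0.773 mM and Vmax = 150 μmol/min.
v = 150 × 1.83/(0.773 + 1.83) = 105 μmol/min.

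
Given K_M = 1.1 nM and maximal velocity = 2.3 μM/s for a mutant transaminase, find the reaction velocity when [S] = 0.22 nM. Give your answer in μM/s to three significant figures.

0.383 μM/s

[S]/(Km+[S]) = 0.22/1.320 = 0.1667, the fractional saturation.
v = 0.1667 × Vmax = 0.1667 × 2.3 = 0.383 μM/s.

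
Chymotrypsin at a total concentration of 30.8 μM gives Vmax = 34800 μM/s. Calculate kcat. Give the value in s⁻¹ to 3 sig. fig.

kcat = Vmax/[E]total = 34800 μM/s / 30.8 μM = 1130 s⁻¹.

1130 s⁻¹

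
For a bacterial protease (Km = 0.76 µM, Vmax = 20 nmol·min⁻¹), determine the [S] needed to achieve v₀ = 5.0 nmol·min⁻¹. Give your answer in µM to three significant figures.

The required fractional saturation is v/Vmax = 5.0/20 = 0.2500.
Then [S]/(Km+[S]) = 0.2500 ⇒ [S] = 0.76 × 0.2500/(1 − 0.2500) = 0.253 µM.

0.253 µM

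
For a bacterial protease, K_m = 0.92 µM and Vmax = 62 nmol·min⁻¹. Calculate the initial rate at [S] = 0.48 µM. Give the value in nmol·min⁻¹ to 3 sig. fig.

[S]/(Km+[S]) = 0.48/1.400 = 0.3429, the fractional saturation.
v = 0.3429 × Vmax = 0.3429 × 62 = 21.3 nmol·min⁻¹.

21.3 nmol·min⁻¹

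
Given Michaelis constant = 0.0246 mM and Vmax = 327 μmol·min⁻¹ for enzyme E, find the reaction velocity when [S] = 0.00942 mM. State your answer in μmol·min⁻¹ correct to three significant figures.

[S]/(Km+[S]) = 0.00942/0.03402 = 0.2769, the fractional saturation.
v = 0.2769 × Vmax = 0.2769 × 327 = 90.5 μmol·min⁻¹.

90.5 μmol·min⁻¹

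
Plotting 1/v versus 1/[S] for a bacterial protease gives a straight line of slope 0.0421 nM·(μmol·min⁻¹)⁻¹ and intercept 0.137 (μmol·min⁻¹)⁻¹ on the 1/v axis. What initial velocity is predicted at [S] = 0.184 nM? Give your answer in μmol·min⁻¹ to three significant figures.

2.73 μmol·min⁻¹

The y-intercept is 1/Vmax, so Vmax = 1/0.137 = 7.30 μmol·min⁻¹.
The slope is Km/Vmax, so Km = 0.0421 × 7.30 = 0.307 nM.
Then v = 7.30 × 0.184/(0.307 + 0.184) = 2.73 μmol·min⁻¹.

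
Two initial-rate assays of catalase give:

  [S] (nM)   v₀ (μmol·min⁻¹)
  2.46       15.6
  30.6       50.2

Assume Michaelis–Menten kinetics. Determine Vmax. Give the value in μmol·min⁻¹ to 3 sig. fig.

In reciprocal form, 1/v = (Km/Vmax)·(1/[S]) + 1/Vmax. The two points give (1/[S], 1/v) = (0.4065, 0.06410) and (0.03268, 0.01992).
Slope = (0.06410 − 0.01992)/(0.4065 − 0.03268) = 0.1182; intercept = 0.06410 − 0.1182×0.4065 = 0.01606.
Vmax = 1/intercept = 62.3 μmol·min⁻¹; Km = slope × Vmax = 0.1182 × 62.3 = 7.36 nM.

62.3 μmol·min⁻¹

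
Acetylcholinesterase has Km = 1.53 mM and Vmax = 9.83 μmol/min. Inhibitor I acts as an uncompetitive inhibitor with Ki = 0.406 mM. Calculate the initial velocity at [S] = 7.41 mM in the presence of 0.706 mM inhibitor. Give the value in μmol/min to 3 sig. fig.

α = 1 + [I]/Ki = 1 + 0.706/0.406 = 2.739.
For an uncompetitive inhibitor, both parameters are divided by α, giving Vmax/α and Km/α: Km,app = 0.559 mM, Vmax,app = 3.59 μmol/min.
v = Vmax,app·[S]/(Km,app + [S]) = 3.59 × 7.41/(0.559 + 7.41) = 3.34 μmol/min.

3.34 μmol/min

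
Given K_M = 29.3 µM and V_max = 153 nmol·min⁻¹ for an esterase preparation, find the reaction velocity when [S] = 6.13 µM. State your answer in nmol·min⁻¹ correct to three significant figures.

26.5 nmol·min⁻¹

[S]/(Km+[S]) = 6.13/35.43 = 0.1730, the fractional saturation.
v = 0.1730 × Vmax = 0.1730 × 153 = 26.5 nmol·min⁻¹.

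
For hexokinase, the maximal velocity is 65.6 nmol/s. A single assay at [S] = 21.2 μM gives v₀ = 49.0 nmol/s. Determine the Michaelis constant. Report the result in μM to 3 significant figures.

v/Vmax = 49.0/65.6 = 0.7470 = [S]/(Km+[S]).
So Km + [S] = [S]/0.7470 = 28.38 μM, giving Km = 28.38 − 21.2 = 7.18 μM.

7.18 μM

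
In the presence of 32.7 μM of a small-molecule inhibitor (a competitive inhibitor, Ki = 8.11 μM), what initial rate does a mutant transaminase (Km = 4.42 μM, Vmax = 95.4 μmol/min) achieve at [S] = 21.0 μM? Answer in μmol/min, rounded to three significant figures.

46.3 μmol/min

α = 1 + [I]/Ki = 1 + 32.7/8.11 = 5.032.
For a competitive inhibitor, Vmax is unchanged and the apparent Km becomes α·Km: Km,app = 22.2 μM, Vmax,app = 95.4 μmol/min.
v = Vmax,app·[S]/(Km,app + [S]) = 95.4 × 21.0/(22.2 + 21.0) = 46.3 μmol/min.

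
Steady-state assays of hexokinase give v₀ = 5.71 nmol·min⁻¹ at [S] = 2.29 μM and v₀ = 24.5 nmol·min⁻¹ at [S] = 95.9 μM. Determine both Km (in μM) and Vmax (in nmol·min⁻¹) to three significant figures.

From v = Vmax[S]/(Km+[S]), each point gives Vmax = v(Km+[S])/[S].
Equating: 5.71(Km+2.29)/2.29 = 24.5(Km+95.9)/95.9.
2.493·Km + 5.71 = 0.2555·Km + 24.5, so (2.493 − 0.2555)·Km = 24.5 − 5.71.
Km = 18.79/2.238 = 8.40 μM; then Vmax = 5.71(8.40+2.29)/2.29 = 26.6 nmol·min⁻¹.

Km = 8.40 μM; Vmax = 26.6 nmol·min⁻¹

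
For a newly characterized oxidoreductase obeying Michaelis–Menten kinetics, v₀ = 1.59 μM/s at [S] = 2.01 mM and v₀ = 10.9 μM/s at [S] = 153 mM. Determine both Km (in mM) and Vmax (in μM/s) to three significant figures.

In reciprocal form, 1/v = (Km/Vmax)·(1/[S]) + 1/Vmax. The two points give (1/[S], 1/v) = (0.4975, 0.6289) and (0.006536, 0.09174).
Slope = (0.6289 − 0.09174)/(0.4975 − 0.006536) = 1.094; intercept = 0.6289 − 1.094×0.4975 = 0.08459.
Vmax = 1/intercept = 11.8 μM/s; Km = slope × Vmax = 1.094 × 11.8 = 12.9 mM.

Km = 12.9 mM; Vmax = 11.8 μM/s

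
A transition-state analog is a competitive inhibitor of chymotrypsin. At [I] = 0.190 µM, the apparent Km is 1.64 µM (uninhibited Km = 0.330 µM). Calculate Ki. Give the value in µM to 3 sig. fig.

Competitive: Km,app = α·Km with α = 1 + [I]/Ki.
α = Km,app/Km = 1.64/0.330 = 4.970.
Ki = [I]/(α − 1) = 0.190/3.970 = 0.0479 µM.

0.0479 µM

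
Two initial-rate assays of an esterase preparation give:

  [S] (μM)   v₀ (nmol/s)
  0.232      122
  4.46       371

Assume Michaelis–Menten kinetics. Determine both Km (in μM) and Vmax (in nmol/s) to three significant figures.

In reciprocal form, 1/v = (Km/Vmax)·(1/[S]) + 1/Vmax. The two points give (1/[S], 1/v) = (4.310, 0.008197) and (0.2242, 0.002695).
Slope = (0.008197 − 0.002695)/(4.310 − 0.2242) = 0.001346; intercept = 0.008197 − 0.001346×4.310 = 0.002394.
Vmax = 1/intercept = 418 nmol/s; Km = slope × Vmax = 0.001346 × 418 = 0.562 μM.

Km = 0.562 μM; Vmax = 418 nmol/s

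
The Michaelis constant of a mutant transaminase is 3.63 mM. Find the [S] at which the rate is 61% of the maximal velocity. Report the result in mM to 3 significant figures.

v/Vmax = [S]/(Km+[S]) = 0.61, so [S] = Km·0.61/(1 − 0.61) = 3.63 × 1.564.
[S] = 5.68 mM.

5.68 mM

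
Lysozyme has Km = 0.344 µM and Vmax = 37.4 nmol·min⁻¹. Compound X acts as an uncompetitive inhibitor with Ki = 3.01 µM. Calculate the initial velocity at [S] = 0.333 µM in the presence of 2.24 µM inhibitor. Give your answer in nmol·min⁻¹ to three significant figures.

With α = 1 + [I]/Ki = 1 + 2.24/3.01 = 1.744, the uncompetitive rate law is v = (Vmax/α)·[S] / (Km/α + [S]).
v = (37.4/1.744)×0.333 / (0.344/1.744 + 0.333) = 7.140/0.5302 = 13.5 nmol·min⁻¹.

13.5 nmol·min⁻¹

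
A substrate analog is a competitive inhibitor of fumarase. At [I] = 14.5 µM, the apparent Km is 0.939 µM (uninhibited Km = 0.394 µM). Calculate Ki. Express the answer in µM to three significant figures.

Competitive: Km,app = α·Km with α = 1 + [I]/Ki.
α = Km,app/Km = 0.939/0.394 = 2.383.
Ki = [I]/(α − 1) = 14.5/1.383 = 10.5 µM.

10.5 µM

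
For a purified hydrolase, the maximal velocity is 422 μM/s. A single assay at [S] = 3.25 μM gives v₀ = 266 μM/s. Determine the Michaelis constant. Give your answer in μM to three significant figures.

v/Vmax = 266/422 = 0.6303 = [S]/(Km+[S]).
So Km + [S] = [S]/0.6303 = 5.156 μM, giving Km = 5.156 − 3.25 = 1.91 μM.

1.91 μM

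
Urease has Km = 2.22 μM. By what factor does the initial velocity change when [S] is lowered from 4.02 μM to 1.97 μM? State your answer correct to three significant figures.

The fractional saturations are [S]/(Km+[S]) = 4.02/6.240 = 0.6442 and 1.97/4.190 = 0.4702.
v₂/v₁ is just their ratio: 0.4702/0.6442 = 0.730.

0.730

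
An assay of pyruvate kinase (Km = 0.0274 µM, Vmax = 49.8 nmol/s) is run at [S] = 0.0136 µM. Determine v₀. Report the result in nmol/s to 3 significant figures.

[S]/(Km+[S]) = 0.0136/0.04100 = 0.3317, the fractional saturation.
v = 0.3317 × Vmax = 0.3317 × 49.8 = 16.5 nmol/s.

16.5 nmol/s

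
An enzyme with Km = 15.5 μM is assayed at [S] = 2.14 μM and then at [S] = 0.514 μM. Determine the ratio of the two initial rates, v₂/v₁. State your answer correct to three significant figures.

Since Vmax cancels, v₂/v₁ = [S]₂(Km+[S]₁) / [S]₁(Km+[S]₂).
= 0.514×(15.5+2.14) / (2.14×(15.5+0.514)) = 9.067/34.27 = 0.265.

0.265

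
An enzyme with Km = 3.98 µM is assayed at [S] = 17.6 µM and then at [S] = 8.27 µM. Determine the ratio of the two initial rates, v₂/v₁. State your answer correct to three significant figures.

0.828

Since Vmax cancels, v₂/v₁ = [S]₂(Km+[S]₁) / [S]₁(Km+[S]₂).
= 8.27×(3.98+17.6) / (17.6×(3.98+8.27)) = 178.5/215.6 = 0.828.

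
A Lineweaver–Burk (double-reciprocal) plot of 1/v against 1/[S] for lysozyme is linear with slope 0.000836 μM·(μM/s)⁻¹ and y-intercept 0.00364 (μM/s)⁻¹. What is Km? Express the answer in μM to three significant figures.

y-intercept = 1/Vmax ⇒ Vmax = 275 μM/s; slope = Km/Vmax ⇒ Km = slope × Vmax.
Km = 0.000836 × 275 = 0.230 μM.

0.230 μM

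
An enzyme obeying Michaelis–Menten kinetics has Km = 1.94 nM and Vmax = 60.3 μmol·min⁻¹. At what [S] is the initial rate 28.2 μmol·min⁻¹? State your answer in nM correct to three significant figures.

1.70 nM

The required fractional saturation is v/Vmax = 28.2/60.3 = 0.4677.
Then [S]/(Km+[S]) = 0.4677 ⇒ [S] = 1.94 × 0.4677/(1 − 0.4677) = 1.70 nM.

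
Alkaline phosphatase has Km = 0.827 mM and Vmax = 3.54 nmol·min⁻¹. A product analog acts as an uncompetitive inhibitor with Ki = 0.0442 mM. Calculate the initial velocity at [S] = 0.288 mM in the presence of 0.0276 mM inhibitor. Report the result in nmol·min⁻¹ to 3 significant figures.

With α = 1 + [I]/Ki = 1 + 0.0276/0.0442 = 1.624, the uncompetitive rate law is v = (Vmax/α)·[S] / (Km/α + [S]).
v = (3.54/1.624)×0.288 / (0.827/1.624 + 0.288) = 0.6276/0.7971 = 0.787 nmol·min⁻¹.

0.787 nmol·min⁻¹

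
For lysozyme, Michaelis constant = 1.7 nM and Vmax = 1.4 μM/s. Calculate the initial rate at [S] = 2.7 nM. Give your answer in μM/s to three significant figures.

[S]/(Km+[S]) = 2.7/4.400 = 0.6136, the fractional saturation.
v = 0.6136 × Vmax = 0.6136 × 1.4 = 0.859 μM/s.

0.859 μM/s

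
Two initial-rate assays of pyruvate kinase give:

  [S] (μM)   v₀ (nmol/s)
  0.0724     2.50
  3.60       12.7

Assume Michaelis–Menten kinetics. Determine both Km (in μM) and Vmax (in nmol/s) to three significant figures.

In reciprocal form, 1/v = (Km/Vmax)·(1/[S]) + 1/Vmax. The two points give (1/[S], 1/v) = (13.81, 0.4000) and (0.2778, 0.07874).
Slope = (0.4000 − 0.07874)/(13.81 − 0.2778) = 0.02374; intercept = 0.4000 − 0.02374×13.81 = 0.07215.
Vmax = 1/intercept = 13.9 nmol/s; Km = slope × Vmax = 0.02374 × 13.9 = 0.329 μM.

Km = 0.329 μM; Vmax = 13.9 nmol/s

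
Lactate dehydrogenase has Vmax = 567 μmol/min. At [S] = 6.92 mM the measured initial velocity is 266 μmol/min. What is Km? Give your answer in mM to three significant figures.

From v = Vmax[S]/(Km+[S]), Km = [S](Vmax − v)/v.
Km = 6.92 × (567 − 266) / 266 = 2083/266 = 7.83 mM.

7.83 mM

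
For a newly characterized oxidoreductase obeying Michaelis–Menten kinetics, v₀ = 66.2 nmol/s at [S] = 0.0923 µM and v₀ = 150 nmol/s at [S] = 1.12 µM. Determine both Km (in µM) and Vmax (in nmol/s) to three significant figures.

Km = 0.144 µM; Vmax = 169 nmol/s

From v = Vmax[S]/(Km+[S]), each point gives Vmax = v(Km+[S])/[S].
Equating: 66.2(Km+0.0923)/0.0923 = 150(Km+1.12)/1.12.
717.2·Km + 66.2 = 133.9·Km + 150, so (717.2 − 133.9)·Km = 150 − 66.2.
Km = 83.80/583.3 = 0.144 µM; then Vmax = 66.2(0.144+0.0923)/0.0923 = 169 nmol/s.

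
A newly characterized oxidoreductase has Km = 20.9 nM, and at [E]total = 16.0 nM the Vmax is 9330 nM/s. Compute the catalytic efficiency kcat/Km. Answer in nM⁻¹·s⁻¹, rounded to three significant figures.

kcat = Vmax/[E]total = 9330/16.0 = 583 s⁻¹.
kcat/Km = 583/20.9 = 27.9 nM⁻¹·s⁻¹.

27.9 nM⁻¹·s⁻¹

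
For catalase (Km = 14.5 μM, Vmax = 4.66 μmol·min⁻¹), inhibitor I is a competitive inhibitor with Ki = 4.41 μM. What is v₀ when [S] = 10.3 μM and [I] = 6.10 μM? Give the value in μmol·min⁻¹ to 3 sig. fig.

1.07 μmol·min⁻¹

With α = 1 + [I]/Ki = 1 + 6.10/4.41 = 2.383, the competitive rate law is v = Vmax[S] / (αKm + [S]).
v = 4.66×10.3 / (2.383×14.5 + 10.3) = 48.00/44.86 = 1.07 μmol·min⁻¹.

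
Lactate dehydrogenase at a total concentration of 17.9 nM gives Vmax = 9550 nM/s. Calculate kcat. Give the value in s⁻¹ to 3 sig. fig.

534 s⁻¹

kcat = Vmax/[E]total = 9550 nM/s / 17.9 nM = 534 s⁻¹.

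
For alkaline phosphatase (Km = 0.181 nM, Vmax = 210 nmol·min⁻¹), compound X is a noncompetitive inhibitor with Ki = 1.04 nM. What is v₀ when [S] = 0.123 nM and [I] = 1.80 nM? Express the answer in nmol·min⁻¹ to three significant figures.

With α = 1 + [I]/Ki = 1 + 1.80/1.04 = 2.731, the noncompetitive rate law is v = (Vmax/α)·[S] / (Km + [S]).
v = (210/2.731)×0.123 / (0.181 + 0.123) = 9.459/0.3040 = 31.1 nmol·min⁻¹.

31.1 nmol·min⁻¹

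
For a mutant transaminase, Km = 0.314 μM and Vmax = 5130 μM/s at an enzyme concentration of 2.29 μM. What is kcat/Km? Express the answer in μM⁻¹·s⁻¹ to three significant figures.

7130 μM⁻¹·s⁻¹

kcat = Vmax/[E]total = 5130/2.29 = 2240 s⁻¹.
kcat/Km = 2240/0.314 = 7130 μM⁻¹·s⁻¹.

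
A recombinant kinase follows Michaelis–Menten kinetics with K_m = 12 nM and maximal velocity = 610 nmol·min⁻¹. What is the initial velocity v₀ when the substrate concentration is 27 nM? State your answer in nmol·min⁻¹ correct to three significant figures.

[S]/(Km+[S]) = 27/39.00 = 0.6923, the fractional saturation.
v = 0.6923 × Vmax = 0.6923 × 610 = 422 nmol·min⁻¹.

422 nmol·min⁻¹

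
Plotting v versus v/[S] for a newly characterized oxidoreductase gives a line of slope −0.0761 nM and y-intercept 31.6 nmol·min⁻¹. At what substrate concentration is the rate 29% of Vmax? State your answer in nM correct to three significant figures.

0.0311 nM

The Eadie–Hofstee slope gives Km = 0.0761 nM (slope = −Km).
v/Vmax = [S]/(Km+[S]) = 0.29 ⇒ [S] = Km·0.29/(1−0.29) = 0.0761 × 0.4085 = 0.0311 nM.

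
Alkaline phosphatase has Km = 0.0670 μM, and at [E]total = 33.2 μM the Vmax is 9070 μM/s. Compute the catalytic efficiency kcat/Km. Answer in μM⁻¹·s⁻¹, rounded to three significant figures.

kcat = Vmax/[E]total = 9070/33.2 = 273 s⁻¹.
kcat/Km = 273/0.0670 = 4080 μM⁻¹·s⁻¹.

4080 μM⁻¹·s⁻¹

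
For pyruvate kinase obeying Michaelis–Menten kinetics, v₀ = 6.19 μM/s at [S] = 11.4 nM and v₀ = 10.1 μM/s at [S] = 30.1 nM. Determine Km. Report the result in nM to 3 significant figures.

18.8 nM

In reciprocal form, 1/v = (Km/Vmax)·(1/[S]) + 1/Vmax. The two points give (1/[S], 1/v) = (0.08772, 0.1616) and (0.03322, 0.09901).
Slope = (0.1616 − 0.09901)/(0.08772 − 0.03322) = 1.148; intercept = 0.1616 − 1.148×0.08772 = 0.06088.
Vmax = 1/intercept = 16.4 μM/s; Km = slope × Vmax = 1.148 × 16.4 = 18.8 nM.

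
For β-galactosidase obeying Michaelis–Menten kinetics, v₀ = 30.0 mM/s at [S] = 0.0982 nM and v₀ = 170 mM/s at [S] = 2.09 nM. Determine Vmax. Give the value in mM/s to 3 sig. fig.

221 mM/s

In reciprocal form, 1/v = (Km/Vmax)·(1/[S]) + 1/Vmax. The two points give (1/[S], 1/v) = (10.18, 0.03333) and (0.4785, 0.005882).
Slope = (0.03333 − 0.005882)/(10.18 − 0.4785) = 0.002829; intercept = 0.03333 − 0.002829×10.18 = 0.004529.
Vmax = 1/intercept = 221 mM/s; Km = slope × Vmax = 0.002829 × 221 = 0.625 nM.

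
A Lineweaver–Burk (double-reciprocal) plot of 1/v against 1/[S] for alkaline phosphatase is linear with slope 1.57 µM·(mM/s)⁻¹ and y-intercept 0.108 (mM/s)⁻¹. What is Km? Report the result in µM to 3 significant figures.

14.5 µM

y-intercept = 1/Vmax ⇒ Vmax = 9.26 mM/s; slope = Km/Vmax ⇒ Km = slope × Vmax.
Km = 1.57 × 9.26 = 14.5 µM.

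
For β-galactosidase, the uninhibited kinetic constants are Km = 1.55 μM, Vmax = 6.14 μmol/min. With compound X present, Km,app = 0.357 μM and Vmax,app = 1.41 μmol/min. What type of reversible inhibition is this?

Both Km and Vmax decrease by the same factor (~4.34-fold) — characteristic of uncompetitive inhibition.

uncompetitive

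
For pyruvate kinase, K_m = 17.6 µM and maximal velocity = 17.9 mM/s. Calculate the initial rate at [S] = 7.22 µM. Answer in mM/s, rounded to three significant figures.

5.21 mM/s

[S]/(Km+[S]) = 7.22/24.82 = 0.2909, the fractional saturation.
v = 0.2909 × Vmax = 0.2909 × 17.9 = 5.21 mM/s.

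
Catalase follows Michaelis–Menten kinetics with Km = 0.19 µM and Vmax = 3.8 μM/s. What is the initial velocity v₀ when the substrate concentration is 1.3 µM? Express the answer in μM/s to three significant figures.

3.32 μM/s

v = Vmax·[S]/(Km + [S]) = 3.8 × 1.3 / (0.19 + 1.3)
  = 4.940 / 1.490 = 3.32 μM/s.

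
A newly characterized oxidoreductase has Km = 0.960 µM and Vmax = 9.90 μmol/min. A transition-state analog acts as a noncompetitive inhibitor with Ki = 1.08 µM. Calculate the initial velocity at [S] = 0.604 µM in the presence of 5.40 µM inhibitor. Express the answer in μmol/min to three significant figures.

α = 1 + [I]/Ki = 1 + 5.40/1.08 = 6.000.
For a noncompetitive inhibitor, Vmax is reduced to Vmax/α while Km is unchanged: Km,app = 0.960 µM, Vmax,app = 1.65 μmol/min.
v = Vmax,app·[S]/(Km,app + [S]) = 1.65 × 0.604/(0.960 + 0.604) = 0.637 μmol/min.

0.637 μmol/min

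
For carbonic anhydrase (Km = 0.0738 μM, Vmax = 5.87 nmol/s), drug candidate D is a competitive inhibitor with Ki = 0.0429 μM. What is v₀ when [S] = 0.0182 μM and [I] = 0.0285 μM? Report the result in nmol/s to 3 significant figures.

0.758 nmol/s

α = 1 + [I]/Ki = 1 + 0.0285/0.0429 = 1.664.
For a competitive inhibitor, Vmax is unchanged and the apparent Km becomes α·Km: Km,app = 0.123 μM, Vmax,app = 5.87 nmol/s.
v = Vmax,app·[S]/(Km,app + [S]) = 5.87 × 0.0182/(0.123 + 0.0182) = 0.758 nmol/s.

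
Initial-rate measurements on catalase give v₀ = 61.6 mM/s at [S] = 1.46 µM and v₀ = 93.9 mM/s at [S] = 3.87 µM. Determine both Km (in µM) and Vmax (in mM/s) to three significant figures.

From v = Vmax[S]/(Km+[S]), each point gives Vmax = v(Km+[S])/[S].
Equating: 61.6(Km+1.46)/1.46 = 93.9(Km+3.87)/3.87.
42.19·Km + 61.6 = 24.26·Km + 93.9, so (42.19 − 24.26)·Km = 93.9 − 61.6.
Km = 32.30/17.93 = 1.80 µM; then Vmax = 61.6(1.80+1.46)/1.46 = 138 mM/s.

Km = 1.80 µM; Vmax = 138 mM/s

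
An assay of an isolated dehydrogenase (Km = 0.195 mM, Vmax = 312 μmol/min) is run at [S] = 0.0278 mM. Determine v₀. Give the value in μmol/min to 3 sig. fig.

[S]/(Km+[S]) = 0.0278/0.2228 = 0.1248, the fractional saturation.
v = 0.1248 × Vmax = 0.1248 × 312 = 38.9 μmol/min.

38.9 μmol/min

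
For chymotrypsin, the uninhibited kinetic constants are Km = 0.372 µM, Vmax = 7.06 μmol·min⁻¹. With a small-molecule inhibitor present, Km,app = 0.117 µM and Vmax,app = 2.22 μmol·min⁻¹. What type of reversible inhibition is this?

Both Km and Vmax decrease by the same factor (~3.18-fold) — characteristic of uncompetitive inhibition.

uncompetitive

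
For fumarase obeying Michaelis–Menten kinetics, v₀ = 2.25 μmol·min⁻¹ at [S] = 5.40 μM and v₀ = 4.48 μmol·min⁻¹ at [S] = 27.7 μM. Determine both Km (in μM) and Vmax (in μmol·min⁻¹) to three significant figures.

In reciprocal form, 1/v = (Km/Vmax)·(1/[S]) + 1/Vmax. The two points give (1/[S], 1/v) = (0.1852, 0.4444) and (0.03610, 0.2232).
Slope = (0.4444 − 0.2232)/(0.1852 − 0.03610) = 1.484; intercept = 0.4444 − 1.484×0.1852 = 0.1696.
Vmax = 1/intercept = 5.89 μmol·min⁻¹; Km = slope × Vmax = 1.484 × 5.89 = 8.75 μM.

Km = 8.75 μM; Vmax = 5.89 μmol·min⁻¹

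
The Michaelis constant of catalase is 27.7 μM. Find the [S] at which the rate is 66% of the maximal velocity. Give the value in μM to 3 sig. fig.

53.8 μM

v/Vmax = [S]/(Km+[S]) = 0.66, so [S] = Km·0.66/(1 − 0.66) = 27.7 × 1.941.
[S] = 53.8 μM.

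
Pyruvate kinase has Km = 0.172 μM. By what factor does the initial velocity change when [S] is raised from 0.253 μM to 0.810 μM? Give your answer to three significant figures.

1.39

Since Vmax cancels, v₂/v₁ = [S]₂(Km+[S]₁) / [S]₁(Km+[S]₂).
= 0.810×(0.172+0.253) / (0.253×(0.172+0.810)) = 0.3442/0.2484 = 1.39.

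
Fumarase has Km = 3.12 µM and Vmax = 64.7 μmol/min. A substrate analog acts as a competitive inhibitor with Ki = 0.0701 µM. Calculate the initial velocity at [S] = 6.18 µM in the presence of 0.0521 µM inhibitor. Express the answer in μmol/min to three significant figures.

With α = 1 + [I]/Ki = 1 + 0.0521/0.0701 = 1.743, the competitive rate law is v = Vmax[S] / (αKm + [S]).
v = 64.7×6.18 / (1.743×3.12 + 6.18) = 399.8/11.62 = 34.4 μmol/min.

34.4 μmol/min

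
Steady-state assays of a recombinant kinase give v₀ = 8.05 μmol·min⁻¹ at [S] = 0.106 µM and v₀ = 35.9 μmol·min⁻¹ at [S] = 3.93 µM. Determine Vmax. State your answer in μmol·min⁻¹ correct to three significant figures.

From v = Vmax[S]/(Km+[S]), each point gives Vmax = v(Km+[S])/[S].
Equating: 8.05(Km+0.106)/0.106 = 35.9(Km+3.93)/3.93.
75.94·Km + 8.05 = 9.135·Km + 35.9, so (75.94 − 9.135)·Km = 35.9 − 8.05.
Km = 27.85/66.81 = 0.417 µM; then Vmax = 8.05(0.417+0.106)/0.106 = 39.7 μmol·min⁻¹.

39.7 μmol·min⁻¹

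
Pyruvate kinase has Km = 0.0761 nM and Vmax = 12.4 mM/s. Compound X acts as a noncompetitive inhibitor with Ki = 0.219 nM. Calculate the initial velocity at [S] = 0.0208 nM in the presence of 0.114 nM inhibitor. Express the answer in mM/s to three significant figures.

1.75 mM/s

With α = 1 + [I]/Ki = 1 + 0.114/0.219 = 1.521, the noncompetitive rate law is v = (Vmax/α)·[S] / (Km + [S]).
v = (12.4/1.521)×0.0208 / (0.0761 + 0.0208) = 0.1696/0.09690 = 1.75 mM/s.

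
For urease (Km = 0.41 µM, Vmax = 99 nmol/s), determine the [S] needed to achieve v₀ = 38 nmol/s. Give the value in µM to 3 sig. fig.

0.255 µM

Rearranging v = Vmax[S]/(Km+[S]) gives [S] = Km·v/(Vmax − v).
[S] = 0.41 × 38 / (99 − 38) = 15.58/61.00 = 0.255 µM.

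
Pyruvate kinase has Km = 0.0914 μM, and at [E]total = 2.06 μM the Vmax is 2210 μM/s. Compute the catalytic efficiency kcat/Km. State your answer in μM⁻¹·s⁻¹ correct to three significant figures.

11700 μM⁻¹·s⁻¹

kcat = Vmax/[E]total = 2210/2.06 = 1070 s⁻¹.
kcat/Km = 1070/0.0914 = 11700 μM⁻¹·s⁻¹.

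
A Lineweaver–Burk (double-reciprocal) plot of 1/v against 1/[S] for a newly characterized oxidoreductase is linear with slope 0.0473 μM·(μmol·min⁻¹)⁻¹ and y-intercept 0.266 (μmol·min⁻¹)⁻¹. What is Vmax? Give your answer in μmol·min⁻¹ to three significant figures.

The y-intercept of a Lineweaver–Burk plot equals 1/Vmax, so Vmax = 1/0.266 = 3.76 μmol·min⁻¹.

3.76 μmol·min⁻¹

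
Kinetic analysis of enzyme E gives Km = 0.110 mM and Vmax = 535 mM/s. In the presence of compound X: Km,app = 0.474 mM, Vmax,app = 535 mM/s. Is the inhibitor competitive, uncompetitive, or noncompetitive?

Km increases (0.110 → 0.474 mM) while Vmax is unchanged — the hallmark of competitive inhibition.

competitive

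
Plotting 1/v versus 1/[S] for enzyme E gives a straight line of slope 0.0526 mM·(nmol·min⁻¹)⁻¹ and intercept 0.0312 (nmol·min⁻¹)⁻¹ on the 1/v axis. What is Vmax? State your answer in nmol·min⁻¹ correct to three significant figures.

The y-intercept of a Lineweaver–Burk plot equals 1/Vmax, so Vmax = 1/0.0312 = 32.1 nmol·min⁻¹.

32.1 nmol·min⁻¹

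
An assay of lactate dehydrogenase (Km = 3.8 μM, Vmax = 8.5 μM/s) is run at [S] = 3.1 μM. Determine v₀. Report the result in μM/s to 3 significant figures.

[S]/(Km+[S]) = 3.1/6.900 = 0.4493, the fractional saturation.
v = 0.4493 × Vmax = 0.4493 × 8.5 = 3.82 μM/s.

3.82 μM/s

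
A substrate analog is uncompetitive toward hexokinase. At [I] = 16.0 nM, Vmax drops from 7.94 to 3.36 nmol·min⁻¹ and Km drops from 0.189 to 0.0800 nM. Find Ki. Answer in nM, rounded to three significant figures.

11.7 nM

Uncompetitive: Vmax,app = Vmax/α (and Km,app = Km/α) with α = 1 + [I]/Ki.
α = Vmax/Vmax,app = 7.94/3.36 = 2.363.
Ki = [I]/(α − 1) = 16.0/1.363 = 11.7 nM.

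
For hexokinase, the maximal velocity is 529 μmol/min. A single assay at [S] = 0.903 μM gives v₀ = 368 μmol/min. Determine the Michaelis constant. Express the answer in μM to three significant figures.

v/Vmax = 368/529 = 0.6957 = [S]/(Km+[S]).
So Km + [S] = [S]/0.6957 = 1.298 μM, giving Km = 1.298 − 0.903 = 0.395 μM.

0.395 μM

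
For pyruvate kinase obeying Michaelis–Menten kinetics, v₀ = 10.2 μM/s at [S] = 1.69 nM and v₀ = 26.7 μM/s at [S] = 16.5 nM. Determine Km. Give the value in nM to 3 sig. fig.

3.74 nM

In reciprocal form, 1/v = (Km/Vmax)·(1/[S]) + 1/Vmax. The two points give (1/[S], 1/v) = (0.5917, 0.09804) and (0.06061, 0.03745).
Slope = (0.09804 − 0.03745)/(0.5917 − 0.06061) = 0.1141; intercept = 0.09804 − 0.1141×0.5917 = 0.03054.
Vmax = 1/intercept = 32.7 μM/s; Km = slope × Vmax = 0.1141 × 32.7 = 3.74 nM.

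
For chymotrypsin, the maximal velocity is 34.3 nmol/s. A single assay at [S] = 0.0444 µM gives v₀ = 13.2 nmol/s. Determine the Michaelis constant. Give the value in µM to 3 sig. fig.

0.0710 µM

From v = Vmax[S]/(Km+[S]), Km = [S](Vmax − v)/v.
Km = 0.0444 × (34.3 − 13.2) / 13.2 = 0.9368/13.2 = 0.0710 µM.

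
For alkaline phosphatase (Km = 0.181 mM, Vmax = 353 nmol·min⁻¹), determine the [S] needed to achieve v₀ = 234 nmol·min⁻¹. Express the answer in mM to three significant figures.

The required fractional saturation is v/Vmax = 234/353 = 0.6629.
Then [S]/(Km+[S]) = 0.6629 ⇒ [S] = 0.181 × 0.6629/(1 − 0.6629) = 0.356 mM.

0.356 mM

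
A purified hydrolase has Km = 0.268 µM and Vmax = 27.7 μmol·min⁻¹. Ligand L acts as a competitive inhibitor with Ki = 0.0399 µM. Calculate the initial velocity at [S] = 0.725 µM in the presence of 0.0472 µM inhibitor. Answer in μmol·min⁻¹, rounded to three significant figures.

α = 1 + [I]/Ki = 1 + 0.0472/0.0399 = 2.183.
For a competitive inhibitor, Vmax is unchanged and the apparent Km becomes α·Km: Km,app = 0.585 µM, Vmax,app = 27.7 μmol·min⁻¹.
v = Vmax,app·[S]/(Km,app + [S]) = 27.7 × 0.725/(0.585 + 0.725) = 15.3 μmol·min⁻¹.

15.3 μmol·min⁻¹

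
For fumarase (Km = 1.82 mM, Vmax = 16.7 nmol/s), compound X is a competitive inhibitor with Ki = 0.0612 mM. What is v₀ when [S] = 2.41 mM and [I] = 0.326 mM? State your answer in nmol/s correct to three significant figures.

With α = 1 + [I]/Ki = 1 + 0.326/0.0612 = 6.327, the competitive rate law is v = Vmax[S] / (αKm + [S]).
v = 16.7×2.41 / (6.327×1.82 + 2.41) = 40.25/13.92 = 2.89 nmol/s.

2.89 nmol/s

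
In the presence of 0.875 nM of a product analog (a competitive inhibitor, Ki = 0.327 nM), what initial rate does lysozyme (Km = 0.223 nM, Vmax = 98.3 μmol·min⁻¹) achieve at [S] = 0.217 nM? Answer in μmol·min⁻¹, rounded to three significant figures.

20.6 μmol·min⁻¹

α = 1 + [I]/Ki = 1 + 0.875/0.327 = 3.676.
For a competitive inhibitor, Vmax is unchanged and the apparent Km becomes α·Km: Km,app = 0.820 nM, Vmax,app = 98.3 μmol·min⁻¹.
v = Vmax,app·[S]/(Km,app + [S]) = 98.3 × 0.217/(0.820 + 0.217) = 20.6 μmol·min⁻¹.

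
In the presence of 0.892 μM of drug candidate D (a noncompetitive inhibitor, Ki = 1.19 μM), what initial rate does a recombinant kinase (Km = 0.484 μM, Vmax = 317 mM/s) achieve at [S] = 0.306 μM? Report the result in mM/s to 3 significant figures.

α = 1 + [I]/Ki = 1 + 0.892/1.19 = 1.750.
For a noncompetitive inhibitor, Vmax is reduced to Vmax/α while Km is unchanged: Km,app = 0.484 μM, Vmax,app = 181 mM/s.
v = Vmax,app·[S]/(Km,app + [S]) = 181 × 0.306/(0.484 + 0.306) = 70.2 mM/s.

70.2 mM/s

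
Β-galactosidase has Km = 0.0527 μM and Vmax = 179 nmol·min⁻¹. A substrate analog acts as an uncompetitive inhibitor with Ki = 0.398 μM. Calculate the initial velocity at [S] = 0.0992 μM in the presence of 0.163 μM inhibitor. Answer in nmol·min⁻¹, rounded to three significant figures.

With α = 1 + [I]/Ki = 1 + 0.163/0.398 = 1.410, the uncompetitive rate law is v = (Vmax/α)·[S] / (Km/α + [S]).
v = (179/1.410)×0.0992 / (0.0527/1.410 + 0.0992) = 12.60/0.1366 = 92.2 nmol·min⁻¹.

92.2 nmol·min⁻¹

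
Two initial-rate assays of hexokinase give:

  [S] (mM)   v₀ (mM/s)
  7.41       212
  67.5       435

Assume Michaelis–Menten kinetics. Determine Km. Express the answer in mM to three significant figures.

10.1 mM

In reciprocal form, 1/v = (Km/Vmax)·(1/[S]) + 1/Vmax. The two points give (1/[S], 1/v) = (0.1350, 0.004717) and (0.01481, 0.002299).
Slope = (0.004717 − 0.002299)/(0.1350 − 0.01481) = 0.02013; intercept = 0.004717 − 0.02013×0.1350 = 0.002001.
Vmax = 1/intercept = 500 mM/s; Km = slope × Vmax = 0.02013 × 500 = 10.1 mM.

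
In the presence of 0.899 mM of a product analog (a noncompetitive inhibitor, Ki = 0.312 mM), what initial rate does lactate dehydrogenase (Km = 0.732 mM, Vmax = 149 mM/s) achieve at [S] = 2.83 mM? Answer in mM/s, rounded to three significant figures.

30.5 mM/s

α = 1 + [I]/Ki = 1 + 0.899/0.312 = 3.881.
For a noncompetitive inhibitor, Vmax is reduced to Vmax/α while Km is unchanged: Km,app = 0.732 mM, Vmax,app = 38.4 mM/s.
v = Vmax,app·[S]/(Km,app + [S]) = 38.4 × 2.83/(0.732 + 2.83) = 30.5 mM/s.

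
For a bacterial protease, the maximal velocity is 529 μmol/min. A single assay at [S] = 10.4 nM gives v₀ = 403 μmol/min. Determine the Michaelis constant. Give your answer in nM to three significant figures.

v/Vmax = 403/529 = 0.7618 = [S]/(Km+[S]).
So Km + [S] = [S]/0.7618 = 13.65 nM, giving Km = 13.65 − 10.4 = 3.25 nM.

3.25 nM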